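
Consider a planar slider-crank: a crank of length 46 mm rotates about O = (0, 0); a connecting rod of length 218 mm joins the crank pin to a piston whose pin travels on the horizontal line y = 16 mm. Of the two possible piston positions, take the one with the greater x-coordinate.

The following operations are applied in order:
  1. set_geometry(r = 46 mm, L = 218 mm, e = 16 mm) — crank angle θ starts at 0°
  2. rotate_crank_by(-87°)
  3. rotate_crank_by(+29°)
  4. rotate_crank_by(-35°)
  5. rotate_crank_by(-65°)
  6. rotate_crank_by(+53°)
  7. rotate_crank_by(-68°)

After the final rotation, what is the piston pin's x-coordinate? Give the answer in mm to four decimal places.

set_geometry: r = 46 mm, L = 218 mm, e = 16 mm; θ ← 0°
rotate_crank_by(-87°): θ ← 0° -87° = -87°
rotate_crank_by(+29°): θ ← -87° +29° = -58°
rotate_crank_by(-35°): θ ← -58° -35° = -93°
rotate_crank_by(-65°): θ ← -93° -65° = -158°
rotate_crank_by(+53°): θ ← -158° +53° = -105°
rotate_crank_by(-68°): θ ← -105° -68° = -173°
crank pin P = (r cos θ, r sin θ) = (-45.657123, -5.605990)
h = r sin θ − e = -5.605990 − 16 = -21.605990
x = r cos θ + √(L² − h²) = -45.657123 + √(47524.0 − 466.8188) = -45.657123 + 216.926672 = 171.269549

171.2695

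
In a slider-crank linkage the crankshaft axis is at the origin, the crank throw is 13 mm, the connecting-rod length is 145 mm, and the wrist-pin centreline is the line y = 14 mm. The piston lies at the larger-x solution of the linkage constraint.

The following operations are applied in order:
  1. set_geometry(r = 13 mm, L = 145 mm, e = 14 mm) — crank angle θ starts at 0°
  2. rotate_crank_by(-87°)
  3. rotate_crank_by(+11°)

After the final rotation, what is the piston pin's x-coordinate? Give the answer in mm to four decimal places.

set_geometry: r = 13 mm, L = 145 mm, e = 14 mm; θ ← 0°
rotate_crank_by(-87°): θ ← 0° -87° = -87°
rotate_crank_by(+11°): θ ← -87° +11° = -76°
crank pin P = (r cos θ, r sin θ) = (3.144985, -12.613844)
h = r sin θ − e = -12.613844 − 14 = -26.613844
x = r cos θ + √(L² − h²) = 3.144985 + √(21025.0 − 708.2967) = 3.144985 + 142.536673 = 145.681658

145.6817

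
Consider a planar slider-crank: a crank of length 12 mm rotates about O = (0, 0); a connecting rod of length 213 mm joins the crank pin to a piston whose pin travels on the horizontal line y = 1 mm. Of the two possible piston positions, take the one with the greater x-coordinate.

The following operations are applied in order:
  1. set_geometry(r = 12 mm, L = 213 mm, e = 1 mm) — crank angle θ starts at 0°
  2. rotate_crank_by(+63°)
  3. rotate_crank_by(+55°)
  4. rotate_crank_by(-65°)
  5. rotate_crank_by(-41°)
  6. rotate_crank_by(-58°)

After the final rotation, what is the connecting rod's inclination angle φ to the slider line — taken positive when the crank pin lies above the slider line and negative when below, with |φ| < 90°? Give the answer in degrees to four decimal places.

-2.5919

set_geometry: r = 12 mm, L = 213 mm, e = 1 mm; θ ← 0°
rotate_crank_by(+63°): θ ← 0° +63° = 63°
rotate_crank_by(+55°): θ ← 63° +55° = 118°
rotate_crank_by(-65°): θ ← 118° -65° = 53°
rotate_crank_by(-41°): θ ← 53° -41° = 12°
rotate_crank_by(-58°): θ ← 12° -58° = -46°
crank pin P = (r cos θ, r sin θ) = (8.335900, -8.632078)
h = r sin θ − e = -8.632078 − 1 = -9.632078
sin φ = h / L = -9.632078 / 213 = -0.04522102
φ = arcsin(-0.04522102) = -2.591858°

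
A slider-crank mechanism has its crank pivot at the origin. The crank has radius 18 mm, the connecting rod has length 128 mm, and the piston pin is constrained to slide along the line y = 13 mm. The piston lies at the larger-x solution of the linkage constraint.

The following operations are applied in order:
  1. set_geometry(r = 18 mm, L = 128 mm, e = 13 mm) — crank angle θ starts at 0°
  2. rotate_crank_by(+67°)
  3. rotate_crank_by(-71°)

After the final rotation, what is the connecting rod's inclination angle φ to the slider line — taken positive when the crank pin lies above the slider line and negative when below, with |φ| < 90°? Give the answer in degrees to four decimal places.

set_geometry: r = 18 mm, L = 128 mm, e = 13 mm; θ ← 0°
rotate_crank_by(+67°): θ ← 0° +67° = 67°
rotate_crank_by(-71°): θ ← 67° -71° = -4°
crank pin P = (r cos θ, r sin θ) = (17.956153, -1.255617)
h = r sin θ − e = -1.255617 − 13 = -14.255617
sin φ = h / L = -14.255617 / 128 = -0.11137200
φ = arcsin(-0.11137200) = -6.394412°

-6.3944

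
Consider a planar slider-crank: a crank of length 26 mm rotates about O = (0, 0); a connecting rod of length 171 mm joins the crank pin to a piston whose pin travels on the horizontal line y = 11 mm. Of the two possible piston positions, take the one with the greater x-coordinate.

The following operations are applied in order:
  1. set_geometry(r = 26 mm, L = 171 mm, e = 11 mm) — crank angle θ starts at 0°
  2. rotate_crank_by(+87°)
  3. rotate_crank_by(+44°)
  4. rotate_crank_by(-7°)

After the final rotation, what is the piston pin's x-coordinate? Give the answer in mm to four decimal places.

set_geometry: r = 26 mm, L = 171 mm, e = 11 mm; θ ← 0°
rotate_crank_by(+87°): θ ← 0° +87° = 87°
rotate_crank_by(+44°): θ ← 87° +44° = 131°
rotate_crank_by(-7°): θ ← 131° -7° = 124°
crank pin P = (r cos θ, r sin θ) = (-14.539015, 21.554977)
h = r sin θ − e = 21.554977 − 11 = 10.554977
x = r cos θ + √(L² − h²) = -14.539015 + √(29241.0 − 111.4075) = -14.539015 + 170.673936 = 156.134921

156.1349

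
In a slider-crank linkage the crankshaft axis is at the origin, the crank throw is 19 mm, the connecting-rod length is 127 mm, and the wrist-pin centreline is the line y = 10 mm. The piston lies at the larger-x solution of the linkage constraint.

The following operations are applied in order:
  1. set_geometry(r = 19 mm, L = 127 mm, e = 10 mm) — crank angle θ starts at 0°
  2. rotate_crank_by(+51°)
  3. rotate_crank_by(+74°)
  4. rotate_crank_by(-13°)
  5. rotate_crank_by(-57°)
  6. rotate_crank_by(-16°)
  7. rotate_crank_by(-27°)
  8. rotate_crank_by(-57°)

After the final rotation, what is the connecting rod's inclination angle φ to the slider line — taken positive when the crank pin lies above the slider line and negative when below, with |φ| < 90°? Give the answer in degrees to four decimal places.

set_geometry: r = 19 mm, L = 127 mm, e = 10 mm; θ ← 0°
rotate_crank_by(+51°): θ ← 0° +51° = 51°
rotate_crank_by(+74°): θ ← 51° +74° = 125°
rotate_crank_by(-13°): θ ← 125° -13° = 112°
rotate_crank_by(-57°): θ ← 112° -57° = 55°
rotate_crank_by(-16°): θ ← 55° -16° = 39°
rotate_crank_by(-27°): θ ← 39° -27° = 12°
rotate_crank_by(-57°): θ ← 12° -57° = -45°
crank pin P = (r cos θ, r sin θ) = (13.435029, -13.435029)
h = r sin θ − e = -13.435029 − 10 = -23.435029
sin φ = h / L = -23.435029 / 127 = -0.18452779
φ = arcsin(-0.18452779) = -10.633603°

-10.6336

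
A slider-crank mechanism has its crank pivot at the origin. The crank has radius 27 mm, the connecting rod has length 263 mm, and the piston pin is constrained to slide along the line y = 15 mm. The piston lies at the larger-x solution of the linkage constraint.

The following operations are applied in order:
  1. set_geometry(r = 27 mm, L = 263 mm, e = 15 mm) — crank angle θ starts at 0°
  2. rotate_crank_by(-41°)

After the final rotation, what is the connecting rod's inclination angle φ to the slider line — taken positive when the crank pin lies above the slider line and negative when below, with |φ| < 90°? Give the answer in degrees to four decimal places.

set_geometry: r = 27 mm, L = 263 mm, e = 15 mm; θ ← 0°
rotate_crank_by(-41°): θ ← 0° -41° = -41°
crank pin P = (r cos θ, r sin θ) = (20.377159, -17.713594)
h = r sin θ − e = -17.713594 − 15 = -32.713594
sin φ = h / L = -32.713594 / 263 = -0.12438629
φ = arcsin(-0.12438629) = -7.145316°

-7.1453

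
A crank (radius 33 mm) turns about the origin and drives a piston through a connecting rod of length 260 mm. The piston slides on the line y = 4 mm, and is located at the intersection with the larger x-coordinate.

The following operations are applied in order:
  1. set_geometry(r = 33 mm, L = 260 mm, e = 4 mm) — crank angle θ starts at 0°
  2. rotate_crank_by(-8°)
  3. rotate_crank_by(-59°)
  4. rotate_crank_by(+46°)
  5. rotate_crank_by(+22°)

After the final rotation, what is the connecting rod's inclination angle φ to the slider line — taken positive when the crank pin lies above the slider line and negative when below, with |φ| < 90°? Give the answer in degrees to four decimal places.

-0.7546

set_geometry: r = 33 mm, L = 260 mm, e = 4 mm; θ ← 0°
rotate_crank_by(-8°): θ ← 0° -8° = -8°
rotate_crank_by(-59°): θ ← -8° -59° = -67°
rotate_crank_by(+46°): θ ← -67° +46° = -21°
rotate_crank_by(+22°): θ ← -21° +22° = 1°
crank pin P = (r cos θ, r sin θ) = (32.994974, 0.575929)
h = r sin θ − e = 0.575929 − 4 = -3.424071
sin φ = h / L = -3.424071 / 260 = -0.01316950
φ = arcsin(-0.01316950) = -0.754579°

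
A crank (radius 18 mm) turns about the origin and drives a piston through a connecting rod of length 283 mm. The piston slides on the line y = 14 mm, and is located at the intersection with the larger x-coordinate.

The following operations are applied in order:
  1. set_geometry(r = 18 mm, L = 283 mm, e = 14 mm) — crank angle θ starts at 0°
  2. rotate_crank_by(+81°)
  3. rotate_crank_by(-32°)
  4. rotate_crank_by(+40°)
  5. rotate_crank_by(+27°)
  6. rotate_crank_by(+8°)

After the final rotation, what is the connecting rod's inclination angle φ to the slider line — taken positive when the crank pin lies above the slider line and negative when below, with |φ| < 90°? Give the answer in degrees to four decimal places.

0.1868

set_geometry: r = 18 mm, L = 283 mm, e = 14 mm; θ ← 0°
rotate_crank_by(+81°): θ ← 0° +81° = 81°
rotate_crank_by(-32°): θ ← 81° -32° = 49°
rotate_crank_by(+40°): θ ← 49° +40° = 89°
rotate_crank_by(+27°): θ ← 89° +27° = 116°
rotate_crank_by(+8°): θ ← 116° +8° = 124°
crank pin P = (r cos θ, r sin θ) = (-10.065472, 14.922676)
h = r sin θ − e = 14.922676 − 14 = 0.922676
sin φ = h / L = 0.922676 / 283 = 0.00326034
φ = arcsin(0.00326034) = 0.186804°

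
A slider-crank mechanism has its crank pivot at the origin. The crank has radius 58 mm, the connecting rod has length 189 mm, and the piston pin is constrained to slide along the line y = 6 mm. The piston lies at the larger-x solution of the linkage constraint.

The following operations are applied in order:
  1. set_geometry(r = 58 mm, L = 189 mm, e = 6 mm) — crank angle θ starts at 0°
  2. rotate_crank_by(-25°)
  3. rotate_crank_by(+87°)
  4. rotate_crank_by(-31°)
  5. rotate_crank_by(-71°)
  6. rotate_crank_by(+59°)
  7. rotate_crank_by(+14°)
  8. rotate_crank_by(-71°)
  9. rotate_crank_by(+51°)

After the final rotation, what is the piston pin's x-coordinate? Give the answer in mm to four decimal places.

245.3820

set_geometry: r = 58 mm, L = 189 mm, e = 6 mm; θ ← 0°
rotate_crank_by(-25°): θ ← 0° -25° = -25°
rotate_crank_by(+87°): θ ← -25° +87° = 62°
rotate_crank_by(-31°): θ ← 62° -31° = 31°
rotate_crank_by(-71°): θ ← 31° -71° = -40°
rotate_crank_by(+59°): θ ← -40° +59° = 19°
rotate_crank_by(+14°): θ ← 19° +14° = 33°
rotate_crank_by(-71°): θ ← 33° -71° = -38°
rotate_crank_by(+51°): θ ← -38° +51° = 13°
crank pin P = (r cos θ, r sin θ) = (56.513464, 13.047161)
h = r sin θ − e = 13.047161 − 6 = 7.047161
x = r cos θ + √(L² − h²) = 56.513464 + √(35721.0 − 49.6625) = 56.513464 + 188.868572 = 245.382036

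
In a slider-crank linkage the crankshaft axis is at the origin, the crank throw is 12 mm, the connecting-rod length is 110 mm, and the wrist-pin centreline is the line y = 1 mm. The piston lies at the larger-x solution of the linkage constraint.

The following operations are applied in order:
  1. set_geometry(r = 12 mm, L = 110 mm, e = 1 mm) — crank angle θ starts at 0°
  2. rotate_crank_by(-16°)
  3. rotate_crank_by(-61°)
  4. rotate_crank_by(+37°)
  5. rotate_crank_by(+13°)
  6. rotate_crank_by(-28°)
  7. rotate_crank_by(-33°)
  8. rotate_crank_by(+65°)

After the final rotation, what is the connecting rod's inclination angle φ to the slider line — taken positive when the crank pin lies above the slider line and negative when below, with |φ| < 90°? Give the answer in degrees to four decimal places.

set_geometry: r = 12 mm, L = 110 mm, e = 1 mm; θ ← 0°
rotate_crank_by(-16°): θ ← 0° -16° = -16°
rotate_crank_by(-61°): θ ← -16° -61° = -77°
rotate_crank_by(+37°): θ ← -77° +37° = -40°
rotate_crank_by(+13°): θ ← -40° +13° = -27°
rotate_crank_by(-28°): θ ← -27° -28° = -55°
rotate_crank_by(-33°): θ ← -55° -33° = -88°
rotate_crank_by(+65°): θ ← -88° +65° = -23°
crank pin P = (r cos θ, r sin θ) = (11.046058, -4.688774)
h = r sin θ − e = -4.688774 − 1 = -5.688774
sin φ = h / L = -5.688774 / 110 = -0.05171612
φ = arcsin(-0.05171612) = -2.964438°

-2.9644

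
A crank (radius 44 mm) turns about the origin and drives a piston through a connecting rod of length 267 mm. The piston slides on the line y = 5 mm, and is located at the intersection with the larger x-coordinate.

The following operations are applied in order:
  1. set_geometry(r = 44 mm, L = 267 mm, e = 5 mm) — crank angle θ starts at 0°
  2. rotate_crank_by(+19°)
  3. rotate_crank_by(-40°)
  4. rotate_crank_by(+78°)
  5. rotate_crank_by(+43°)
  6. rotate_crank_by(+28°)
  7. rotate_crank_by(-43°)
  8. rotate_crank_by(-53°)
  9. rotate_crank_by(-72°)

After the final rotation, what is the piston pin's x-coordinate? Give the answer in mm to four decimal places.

set_geometry: r = 44 mm, L = 267 mm, e = 5 mm; θ ← 0°
rotate_crank_by(+19°): θ ← 0° +19° = 19°
rotate_crank_by(-40°): θ ← 19° -40° = -21°
rotate_crank_by(+78°): θ ← -21° +78° = 57°
rotate_crank_by(+43°): θ ← 57° +43° = 100°
rotate_crank_by(+28°): θ ← 100° +28° = 128°
rotate_crank_by(-43°): θ ← 128° -43° = 85°
rotate_crank_by(-53°): θ ← 85° -53° = 32°
rotate_crank_by(-72°): θ ← 32° -72° = -40°
crank pin P = (r cos θ, r sin θ) = (33.705955, -28.282655)
h = r sin θ − e = -28.282655 − 5 = -33.282655
x = r cos θ + √(L² − h²) = 33.705955 + √(71289.0 − 1107.7351) = 33.705955 + 264.917468 = 298.623424

298.6234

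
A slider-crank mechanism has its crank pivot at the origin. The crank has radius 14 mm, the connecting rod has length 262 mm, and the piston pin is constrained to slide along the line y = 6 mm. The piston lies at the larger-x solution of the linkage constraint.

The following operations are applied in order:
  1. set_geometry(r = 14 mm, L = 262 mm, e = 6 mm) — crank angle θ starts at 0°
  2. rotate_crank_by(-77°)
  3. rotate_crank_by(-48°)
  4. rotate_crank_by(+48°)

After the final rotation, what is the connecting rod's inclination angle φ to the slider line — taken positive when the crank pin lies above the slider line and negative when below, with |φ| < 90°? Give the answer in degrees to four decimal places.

set_geometry: r = 14 mm, L = 262 mm, e = 6 mm; θ ← 0°
rotate_crank_by(-77°): θ ← 0° -77° = -77°
rotate_crank_by(-48°): θ ← -77° -48° = -125°
rotate_crank_by(+48°): θ ← -125° +48° = -77°
crank pin P = (r cos θ, r sin θ) = (3.149315, -13.641181)
h = r sin θ − e = -13.641181 − 6 = -19.641181
sin φ = h / L = -19.641181 / 262 = -0.07496634
φ = arcsin(-0.07496634) = -4.299288°

-4.2993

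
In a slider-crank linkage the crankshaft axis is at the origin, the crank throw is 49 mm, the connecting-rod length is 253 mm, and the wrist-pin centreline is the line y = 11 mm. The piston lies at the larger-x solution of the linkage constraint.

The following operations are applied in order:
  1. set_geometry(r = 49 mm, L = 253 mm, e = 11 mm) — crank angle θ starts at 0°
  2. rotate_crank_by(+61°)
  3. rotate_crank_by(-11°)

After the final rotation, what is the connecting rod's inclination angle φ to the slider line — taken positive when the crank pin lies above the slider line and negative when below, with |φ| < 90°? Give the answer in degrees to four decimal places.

6.0206

set_geometry: r = 49 mm, L = 253 mm, e = 11 mm; θ ← 0°
rotate_crank_by(+61°): θ ← 0° +61° = 61°
rotate_crank_by(-11°): θ ← 61° -11° = 50°
crank pin P = (r cos θ, r sin θ) = (31.496593, 37.536178)
h = r sin θ − e = 37.536178 − 11 = 26.536178
sin φ = h / L = 26.536178 / 253 = 0.10488608
φ = arcsin(0.10488608) = 6.020603°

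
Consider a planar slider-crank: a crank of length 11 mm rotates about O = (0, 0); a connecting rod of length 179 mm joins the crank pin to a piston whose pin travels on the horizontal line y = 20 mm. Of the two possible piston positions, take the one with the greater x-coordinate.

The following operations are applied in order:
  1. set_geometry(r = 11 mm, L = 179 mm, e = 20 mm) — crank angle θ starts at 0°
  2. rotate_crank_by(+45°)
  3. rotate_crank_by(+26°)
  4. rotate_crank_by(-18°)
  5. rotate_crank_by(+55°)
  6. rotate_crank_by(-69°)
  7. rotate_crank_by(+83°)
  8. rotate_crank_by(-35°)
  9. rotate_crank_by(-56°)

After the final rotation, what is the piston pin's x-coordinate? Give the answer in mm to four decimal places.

187.8540

set_geometry: r = 11 mm, L = 179 mm, e = 20 mm; θ ← 0°
rotate_crank_by(+45°): θ ← 0° +45° = 45°
rotate_crank_by(+26°): θ ← 45° +26° = 71°
rotate_crank_by(-18°): θ ← 71° -18° = 53°
rotate_crank_by(+55°): θ ← 53° +55° = 108°
rotate_crank_by(-69°): θ ← 108° -69° = 39°
rotate_crank_by(+83°): θ ← 39° +83° = 122°
rotate_crank_by(-35°): θ ← 122° -35° = 87°
rotate_crank_by(-56°): θ ← 87° -56° = 31°
crank pin P = (r cos θ, r sin θ) = (9.428840, 5.665419)
h = r sin θ − e = 5.665419 − 20 = -14.334581
x = r cos θ + √(L² − h²) = 9.428840 + √(32041.0 − 205.4802) = 9.428840 + 178.425110 = 187.853950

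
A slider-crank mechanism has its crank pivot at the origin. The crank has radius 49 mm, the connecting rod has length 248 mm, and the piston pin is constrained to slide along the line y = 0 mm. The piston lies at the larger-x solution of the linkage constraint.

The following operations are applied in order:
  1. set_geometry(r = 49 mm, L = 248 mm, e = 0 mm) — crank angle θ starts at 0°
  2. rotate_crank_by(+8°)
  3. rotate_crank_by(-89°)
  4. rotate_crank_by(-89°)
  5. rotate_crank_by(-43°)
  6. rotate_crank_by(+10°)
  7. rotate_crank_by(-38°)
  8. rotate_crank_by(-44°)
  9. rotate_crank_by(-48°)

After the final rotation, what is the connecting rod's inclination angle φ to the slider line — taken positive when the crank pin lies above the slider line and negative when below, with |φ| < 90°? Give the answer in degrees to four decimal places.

set_geometry: r = 49 mm, L = 248 mm, e = 0 mm; θ ← 0°
rotate_crank_by(+8°): θ ← 0° +8° = 8°
rotate_crank_by(-89°): θ ← 8° -89° = -81°
rotate_crank_by(-89°): θ ← -81° -89° = -170°
rotate_crank_by(-43°): θ ← -170° -43° = -213°
rotate_crank_by(+10°): θ ← -213° +10° = -203°
rotate_crank_by(-38°): θ ← -203° -38° = -241°
rotate_crank_by(-44°): θ ← -241° -44° = -285°
rotate_crank_by(-48°): θ ← -285° -48° = -333°
crank pin P = (r cos θ, r sin θ) = (43.659320, 22.245534)
h = r sin θ − e = 22.245534 − 0 = 22.245534
sin φ = h / L = 22.245534 / 248 = 0.08969974
φ = arcsin(0.08969974) = 5.146333°

5.1463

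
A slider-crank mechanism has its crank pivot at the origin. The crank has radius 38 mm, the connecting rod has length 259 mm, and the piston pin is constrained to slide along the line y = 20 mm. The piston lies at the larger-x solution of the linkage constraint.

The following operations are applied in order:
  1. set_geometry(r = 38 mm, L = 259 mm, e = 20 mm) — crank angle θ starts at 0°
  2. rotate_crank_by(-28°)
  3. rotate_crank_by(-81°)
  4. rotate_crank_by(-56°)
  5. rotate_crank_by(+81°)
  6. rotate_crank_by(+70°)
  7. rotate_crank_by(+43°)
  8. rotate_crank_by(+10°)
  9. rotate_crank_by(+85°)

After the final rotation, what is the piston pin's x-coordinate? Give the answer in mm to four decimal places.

set_geometry: r = 38 mm, L = 259 mm, e = 20 mm; θ ← 0°
rotate_crank_by(-28°): θ ← 0° -28° = -28°
rotate_crank_by(-81°): θ ← -28° -81° = -109°
rotate_crank_by(-56°): θ ← -109° -56° = -165°
rotate_crank_by(+81°): θ ← -165° +81° = -84°
rotate_crank_by(+70°): θ ← -84° +70° = -14°
rotate_crank_by(+43°): θ ← -14° +43° = 29°
rotate_crank_by(+10°): θ ← 29° +10° = 39°
rotate_crank_by(+85°): θ ← 39° +85° = 124°
crank pin P = (r cos θ, r sin θ) = (-21.249330, 31.503428)
h = r sin θ − e = 31.503428 − 20 = 11.503428
x = r cos θ + √(L² − h²) = -21.249330 + √(67081.0 − 132.3289) = -21.249330 + 258.744413 = 237.495082

237.4951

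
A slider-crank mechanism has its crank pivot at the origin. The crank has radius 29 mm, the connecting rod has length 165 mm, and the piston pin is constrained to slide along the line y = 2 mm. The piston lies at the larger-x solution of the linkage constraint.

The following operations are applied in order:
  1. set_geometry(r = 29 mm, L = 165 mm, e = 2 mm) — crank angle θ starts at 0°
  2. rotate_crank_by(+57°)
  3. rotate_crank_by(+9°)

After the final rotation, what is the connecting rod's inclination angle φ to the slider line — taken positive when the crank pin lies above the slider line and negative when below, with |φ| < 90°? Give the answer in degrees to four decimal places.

set_geometry: r = 29 mm, L = 165 mm, e = 2 mm; θ ← 0°
rotate_crank_by(+57°): θ ← 0° +57° = 57°
rotate_crank_by(+9°): θ ← 57° +9° = 66°
crank pin P = (r cos θ, r sin θ) = (11.795363, 26.492818)
h = r sin θ − e = 26.492818 − 2 = 24.492818
sin φ = h / L = 24.492818 / 165 = 0.14844132
φ = arcsin(0.14844132) = 8.536610°

8.5366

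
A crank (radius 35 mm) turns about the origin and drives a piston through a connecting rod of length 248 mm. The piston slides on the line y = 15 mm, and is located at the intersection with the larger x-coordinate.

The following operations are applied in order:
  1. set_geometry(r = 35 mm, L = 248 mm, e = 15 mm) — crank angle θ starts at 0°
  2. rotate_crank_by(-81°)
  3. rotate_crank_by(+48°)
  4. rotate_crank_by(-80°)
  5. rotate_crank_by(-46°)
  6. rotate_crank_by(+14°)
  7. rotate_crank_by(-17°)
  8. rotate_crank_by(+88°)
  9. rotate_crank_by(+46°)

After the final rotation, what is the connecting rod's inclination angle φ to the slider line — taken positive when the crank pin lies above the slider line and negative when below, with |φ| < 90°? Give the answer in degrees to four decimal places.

-7.2812

set_geometry: r = 35 mm, L = 248 mm, e = 15 mm; θ ← 0°
rotate_crank_by(-81°): θ ← 0° -81° = -81°
rotate_crank_by(+48°): θ ← -81° +48° = -33°
rotate_crank_by(-80°): θ ← -33° -80° = -113°
rotate_crank_by(-46°): θ ← -113° -46° = -159°
rotate_crank_by(+14°): θ ← -159° +14° = -145°
rotate_crank_by(-17°): θ ← -145° -17° = -162°
rotate_crank_by(+88°): θ ← -162° +88° = -74°
rotate_crank_by(+46°): θ ← -74° +46° = -28°
crank pin P = (r cos θ, r sin θ) = (30.903166, -16.431505)
h = r sin θ − e = -16.431505 − 15 = -31.431505
sin φ = h / L = -31.431505 / 248 = -0.12673994
φ = arcsin(-0.12673994) = -7.281246°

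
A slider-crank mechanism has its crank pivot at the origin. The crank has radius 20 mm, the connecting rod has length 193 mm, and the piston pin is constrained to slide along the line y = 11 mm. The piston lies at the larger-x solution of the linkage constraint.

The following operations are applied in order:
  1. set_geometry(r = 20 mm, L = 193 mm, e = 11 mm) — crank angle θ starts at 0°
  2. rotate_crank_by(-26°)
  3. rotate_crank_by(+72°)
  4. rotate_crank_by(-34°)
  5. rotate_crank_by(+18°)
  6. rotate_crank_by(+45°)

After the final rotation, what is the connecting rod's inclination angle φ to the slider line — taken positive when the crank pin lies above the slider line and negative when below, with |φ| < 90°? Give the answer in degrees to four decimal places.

2.4703

set_geometry: r = 20 mm, L = 193 mm, e = 11 mm; θ ← 0°
rotate_crank_by(-26°): θ ← 0° -26° = -26°
rotate_crank_by(+72°): θ ← -26° +72° = 46°
rotate_crank_by(-34°): θ ← 46° -34° = 12°
rotate_crank_by(+18°): θ ← 12° +18° = 30°
rotate_crank_by(+45°): θ ← 30° +45° = 75°
crank pin P = (r cos θ, r sin θ) = (5.176381, 19.318517)
h = r sin θ − e = 19.318517 − 11 = 8.318517
sin φ = h / L = 8.318517 / 193 = 0.04310112
φ = arcsin(0.04310112) = 2.470278°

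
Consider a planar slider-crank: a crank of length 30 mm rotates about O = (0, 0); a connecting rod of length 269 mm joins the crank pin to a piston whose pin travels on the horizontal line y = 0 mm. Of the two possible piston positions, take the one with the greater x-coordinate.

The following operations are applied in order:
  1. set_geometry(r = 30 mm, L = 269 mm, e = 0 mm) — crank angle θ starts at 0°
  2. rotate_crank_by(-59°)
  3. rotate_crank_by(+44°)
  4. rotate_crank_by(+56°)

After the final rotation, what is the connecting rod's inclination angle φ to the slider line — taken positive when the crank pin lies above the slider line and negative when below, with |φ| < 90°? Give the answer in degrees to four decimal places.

4.1959

set_geometry: r = 30 mm, L = 269 mm, e = 0 mm; θ ← 0°
rotate_crank_by(-59°): θ ← 0° -59° = -59°
rotate_crank_by(+44°): θ ← -59° +44° = -15°
rotate_crank_by(+56°): θ ← -15° +56° = 41°
crank pin P = (r cos θ, r sin θ) = (22.641287, 19.681771)
h = r sin θ − e = 19.681771 − 0 = 19.681771
sin φ = h / L = 19.681771 / 269 = 0.07316643
φ = arcsin(0.07316643) = 4.195877°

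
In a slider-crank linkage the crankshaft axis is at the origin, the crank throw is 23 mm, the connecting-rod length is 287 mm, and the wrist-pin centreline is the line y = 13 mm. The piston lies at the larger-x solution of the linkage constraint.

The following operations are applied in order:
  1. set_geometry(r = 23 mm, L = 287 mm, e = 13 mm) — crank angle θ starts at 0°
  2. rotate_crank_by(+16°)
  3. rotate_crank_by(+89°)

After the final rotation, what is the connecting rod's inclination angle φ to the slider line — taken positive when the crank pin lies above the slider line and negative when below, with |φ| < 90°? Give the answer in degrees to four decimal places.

1.8402

set_geometry: r = 23 mm, L = 287 mm, e = 13 mm; θ ← 0°
rotate_crank_by(+16°): θ ← 0° +16° = 16°
rotate_crank_by(+89°): θ ← 16° +89° = 105°
crank pin P = (r cos θ, r sin θ) = (-5.952838, 22.216294)
h = r sin θ − e = 22.216294 − 13 = 9.216294
sin φ = h / L = 9.216294 / 287 = 0.03211252
φ = arcsin(0.03211252) = 1.840228°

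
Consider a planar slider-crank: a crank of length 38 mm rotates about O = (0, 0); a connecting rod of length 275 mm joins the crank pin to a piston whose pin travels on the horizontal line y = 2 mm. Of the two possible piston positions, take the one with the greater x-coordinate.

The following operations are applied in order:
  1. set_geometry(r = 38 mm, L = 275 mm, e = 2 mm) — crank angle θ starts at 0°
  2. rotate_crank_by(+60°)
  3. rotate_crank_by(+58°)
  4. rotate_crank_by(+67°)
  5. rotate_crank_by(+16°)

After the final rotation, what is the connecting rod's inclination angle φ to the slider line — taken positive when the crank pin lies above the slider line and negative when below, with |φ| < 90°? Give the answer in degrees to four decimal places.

set_geometry: r = 38 mm, L = 275 mm, e = 2 mm; θ ← 0°
rotate_crank_by(+60°): θ ← 0° +60° = 60°
rotate_crank_by(+58°): θ ← 60° +58° = 118°
rotate_crank_by(+67°): θ ← 118° +67° = 185°
rotate_crank_by(+16°): θ ← 185° +16° = 201°
crank pin P = (r cos θ, r sin θ) = (-35.476056, -13.617982)
h = r sin θ − e = -13.617982 − 2 = -15.617982
sin φ = h / L = -15.617982 / 275 = -0.05679266
φ = arcsin(-0.05679266) = -3.255732°

-3.2557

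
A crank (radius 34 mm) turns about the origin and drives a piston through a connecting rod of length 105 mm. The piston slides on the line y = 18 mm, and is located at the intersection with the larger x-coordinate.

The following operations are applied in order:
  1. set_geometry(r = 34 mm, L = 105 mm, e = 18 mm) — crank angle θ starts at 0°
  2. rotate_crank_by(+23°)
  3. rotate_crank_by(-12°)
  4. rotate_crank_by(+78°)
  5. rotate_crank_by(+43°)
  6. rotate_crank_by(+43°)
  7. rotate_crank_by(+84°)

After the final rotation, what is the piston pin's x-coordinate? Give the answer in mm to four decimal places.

85.0853

set_geometry: r = 34 mm, L = 105 mm, e = 18 mm; θ ← 0°
rotate_crank_by(+23°): θ ← 0° +23° = 23°
rotate_crank_by(-12°): θ ← 23° -12° = 11°
rotate_crank_by(+78°): θ ← 11° +78° = 89°
rotate_crank_by(+43°): θ ← 89° +43° = 132°
rotate_crank_by(+43°): θ ← 132° +43° = 175°
rotate_crank_by(+84°): θ ← 175° +84° = 259°
crank pin P = (r cos θ, r sin θ) = (-6.487506, -33.375324)
h = r sin θ − e = -33.375324 − 18 = -51.375324
x = r cos θ + √(L² − h²) = -6.487506 + √(11025.0 − 2639.4239) = -6.487506 + 91.572791 = 85.085285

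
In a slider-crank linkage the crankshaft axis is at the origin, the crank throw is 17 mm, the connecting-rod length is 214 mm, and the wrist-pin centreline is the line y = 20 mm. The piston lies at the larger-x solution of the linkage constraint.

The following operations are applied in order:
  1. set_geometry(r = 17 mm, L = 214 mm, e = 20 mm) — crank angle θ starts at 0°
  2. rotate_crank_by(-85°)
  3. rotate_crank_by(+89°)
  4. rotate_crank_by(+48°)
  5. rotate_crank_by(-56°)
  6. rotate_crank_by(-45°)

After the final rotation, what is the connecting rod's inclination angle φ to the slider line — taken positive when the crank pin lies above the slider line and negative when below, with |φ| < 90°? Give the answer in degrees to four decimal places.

-8.8247

set_geometry: r = 17 mm, L = 214 mm, e = 20 mm; θ ← 0°
rotate_crank_by(-85°): θ ← 0° -85° = -85°
rotate_crank_by(+89°): θ ← -85° +89° = 4°
rotate_crank_by(+48°): θ ← 4° +48° = 52°
rotate_crank_by(-56°): θ ← 52° -56° = -4°
rotate_crank_by(-45°): θ ← -4° -45° = -49°
crank pin P = (r cos θ, r sin θ) = (11.153003, -12.830063)
h = r sin θ − e = -12.830063 − 20 = -32.830063
sin φ = h / L = -32.830063 / 214 = -0.15341151
φ = arcsin(-0.15341151) = -8.824681°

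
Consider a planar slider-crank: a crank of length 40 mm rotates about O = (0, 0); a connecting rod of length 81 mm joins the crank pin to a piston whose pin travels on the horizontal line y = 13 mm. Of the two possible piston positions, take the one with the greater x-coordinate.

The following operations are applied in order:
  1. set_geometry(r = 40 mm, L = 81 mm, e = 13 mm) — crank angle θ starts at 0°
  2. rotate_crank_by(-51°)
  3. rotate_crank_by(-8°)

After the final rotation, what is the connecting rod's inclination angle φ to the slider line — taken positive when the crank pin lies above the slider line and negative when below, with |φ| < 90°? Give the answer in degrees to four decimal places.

-35.7173

set_geometry: r = 40 mm, L = 81 mm, e = 13 mm; θ ← 0°
rotate_crank_by(-51°): θ ← 0° -51° = -51°
rotate_crank_by(-8°): θ ← -51° -8° = -59°
crank pin P = (r cos θ, r sin θ) = (20.601523, -34.286692)
h = r sin θ − e = -34.286692 − 13 = -47.286692
sin φ = h / L = -47.286692 / 81 = -0.58378632
φ = arcsin(-0.58378632) = -35.717295°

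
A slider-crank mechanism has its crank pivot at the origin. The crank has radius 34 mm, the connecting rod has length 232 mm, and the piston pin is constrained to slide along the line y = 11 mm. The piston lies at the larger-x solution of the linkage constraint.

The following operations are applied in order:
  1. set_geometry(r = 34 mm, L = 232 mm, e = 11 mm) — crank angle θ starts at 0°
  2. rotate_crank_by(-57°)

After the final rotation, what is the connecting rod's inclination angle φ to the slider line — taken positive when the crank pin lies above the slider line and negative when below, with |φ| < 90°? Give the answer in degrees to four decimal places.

-9.8066

set_geometry: r = 34 mm, L = 232 mm, e = 11 mm; θ ← 0°
rotate_crank_by(-57°): θ ← 0° -57° = -57°
crank pin P = (r cos θ, r sin θ) = (18.517727, -28.514799)
h = r sin θ − e = -28.514799 − 11 = -39.514799
sin φ = h / L = -39.514799 / 232 = -0.17032241
φ = arcsin(-0.17032241) = -9.806565°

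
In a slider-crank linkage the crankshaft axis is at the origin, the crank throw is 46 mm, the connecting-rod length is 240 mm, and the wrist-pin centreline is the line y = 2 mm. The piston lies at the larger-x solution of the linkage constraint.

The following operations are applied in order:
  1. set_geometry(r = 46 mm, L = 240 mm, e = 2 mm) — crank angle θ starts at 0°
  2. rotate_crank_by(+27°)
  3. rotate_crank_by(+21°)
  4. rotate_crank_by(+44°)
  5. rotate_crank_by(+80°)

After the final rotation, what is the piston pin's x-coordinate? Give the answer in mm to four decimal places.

194.4073

set_geometry: r = 46 mm, L = 240 mm, e = 2 mm; θ ← 0°
rotate_crank_by(+27°): θ ← 0° +27° = 27°
rotate_crank_by(+21°): θ ← 27° +21° = 48°
rotate_crank_by(+44°): θ ← 48° +44° = 92°
rotate_crank_by(+80°): θ ← 92° +80° = 172°
crank pin P = (r cos θ, r sin θ) = (-45.552331, 6.401963)
h = r sin θ − e = 6.401963 − 2 = 4.401963
x = r cos θ + √(L² − h²) = -45.552331 + √(57600.0 − 19.3773) = -45.552331 + 239.959627 = 194.407296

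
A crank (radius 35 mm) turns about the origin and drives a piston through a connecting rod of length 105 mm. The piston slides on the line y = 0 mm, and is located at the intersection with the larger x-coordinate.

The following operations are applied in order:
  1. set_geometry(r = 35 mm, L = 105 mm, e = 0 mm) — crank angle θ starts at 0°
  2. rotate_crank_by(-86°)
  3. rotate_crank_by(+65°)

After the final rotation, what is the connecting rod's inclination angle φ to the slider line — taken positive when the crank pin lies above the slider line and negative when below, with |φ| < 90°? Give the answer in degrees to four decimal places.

set_geometry: r = 35 mm, L = 105 mm, e = 0 mm; θ ← 0°
rotate_crank_by(-86°): θ ← 0° -86° = -86°
rotate_crank_by(+65°): θ ← -86° +65° = -21°
crank pin P = (r cos θ, r sin θ) = (32.675315, -12.542878)
h = r sin θ − e = -12.542878 − 0 = -12.542878
sin φ = h / L = -12.542878 / 105 = -0.11945598
φ = arcsin(-0.11945598) = -6.860707°

-6.8607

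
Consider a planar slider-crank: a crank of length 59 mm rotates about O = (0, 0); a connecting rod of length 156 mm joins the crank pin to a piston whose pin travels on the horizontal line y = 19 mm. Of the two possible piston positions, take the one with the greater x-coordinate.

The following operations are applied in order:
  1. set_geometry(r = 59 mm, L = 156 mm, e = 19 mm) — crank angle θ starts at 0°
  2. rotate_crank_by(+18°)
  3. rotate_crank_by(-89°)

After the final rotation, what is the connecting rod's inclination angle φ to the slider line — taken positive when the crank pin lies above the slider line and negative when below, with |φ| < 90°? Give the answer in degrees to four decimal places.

-28.6459

set_geometry: r = 59 mm, L = 156 mm, e = 19 mm; θ ← 0°
rotate_crank_by(+18°): θ ← 0° +18° = 18°
rotate_crank_by(-89°): θ ← 18° -89° = -71°
crank pin P = (r cos θ, r sin θ) = (19.208521, -55.785596)
h = r sin θ − e = -55.785596 − 19 = -74.785596
sin φ = h / L = -74.785596 / 156 = -0.47939485
φ = arcsin(-0.47939485) = -28.645886°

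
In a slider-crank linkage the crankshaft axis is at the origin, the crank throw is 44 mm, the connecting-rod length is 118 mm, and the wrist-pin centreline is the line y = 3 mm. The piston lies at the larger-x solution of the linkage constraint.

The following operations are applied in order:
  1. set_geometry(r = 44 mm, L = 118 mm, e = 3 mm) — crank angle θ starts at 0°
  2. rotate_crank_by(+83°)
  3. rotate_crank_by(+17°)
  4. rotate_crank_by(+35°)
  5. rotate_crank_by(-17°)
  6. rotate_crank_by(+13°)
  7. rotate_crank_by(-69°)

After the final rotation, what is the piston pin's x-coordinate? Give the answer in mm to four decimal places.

set_geometry: r = 44 mm, L = 118 mm, e = 3 mm; θ ← 0°
rotate_crank_by(+83°): θ ← 0° +83° = 83°
rotate_crank_by(+17°): θ ← 83° +17° = 100°
rotate_crank_by(+35°): θ ← 100° +35° = 135°
rotate_crank_by(-17°): θ ← 135° -17° = 118°
rotate_crank_by(+13°): θ ← 118° +13° = 131°
rotate_crank_by(-69°): θ ← 131° -69° = 62°
crank pin P = (r cos θ, r sin θ) = (20.656749, 38.849694)
h = r sin θ − e = 38.849694 − 3 = 35.849694
x = r cos θ + √(L² − h²) = 20.656749 + √(13924.0 − 1285.2006) = 20.656749 + 112.422415 = 133.079164

133.0792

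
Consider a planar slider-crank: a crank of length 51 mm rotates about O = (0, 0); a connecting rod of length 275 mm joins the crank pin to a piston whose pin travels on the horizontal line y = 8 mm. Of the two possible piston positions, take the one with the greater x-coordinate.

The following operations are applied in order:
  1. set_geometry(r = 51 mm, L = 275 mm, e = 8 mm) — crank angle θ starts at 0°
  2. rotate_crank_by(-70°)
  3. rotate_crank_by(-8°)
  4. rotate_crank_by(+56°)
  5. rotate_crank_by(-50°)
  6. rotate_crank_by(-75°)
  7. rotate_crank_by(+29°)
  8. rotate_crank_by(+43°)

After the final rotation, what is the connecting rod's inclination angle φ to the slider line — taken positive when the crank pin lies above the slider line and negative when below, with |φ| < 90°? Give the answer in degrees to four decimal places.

set_geometry: r = 51 mm, L = 275 mm, e = 8 mm; θ ← 0°
rotate_crank_by(-70°): θ ← 0° -70° = -70°
rotate_crank_by(-8°): θ ← -70° -8° = -78°
rotate_crank_by(+56°): θ ← -78° +56° = -22°
rotate_crank_by(-50°): θ ← -22° -50° = -72°
rotate_crank_by(-75°): θ ← -72° -75° = -147°
rotate_crank_by(+29°): θ ← -147° +29° = -118°
rotate_crank_by(+43°): θ ← -118° +43° = -75°
crank pin P = (r cos θ, r sin θ) = (13.199771, -49.262217)
h = r sin θ − e = -49.262217 − 8 = -57.262217
sin φ = h / L = -57.262217 / 275 = -0.20822624
φ = arcsin(-0.20822624) = -12.018426°

-12.0184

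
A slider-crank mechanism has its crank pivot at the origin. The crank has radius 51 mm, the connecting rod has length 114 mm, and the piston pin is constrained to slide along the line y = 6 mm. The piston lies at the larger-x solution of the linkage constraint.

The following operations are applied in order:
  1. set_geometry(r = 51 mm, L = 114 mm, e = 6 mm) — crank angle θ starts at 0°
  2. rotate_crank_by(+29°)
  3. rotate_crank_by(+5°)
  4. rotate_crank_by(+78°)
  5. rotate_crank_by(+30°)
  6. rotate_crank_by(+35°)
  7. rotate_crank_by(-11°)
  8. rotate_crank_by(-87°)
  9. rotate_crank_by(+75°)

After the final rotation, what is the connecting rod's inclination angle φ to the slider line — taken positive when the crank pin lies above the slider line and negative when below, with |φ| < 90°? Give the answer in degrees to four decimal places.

8.2494

set_geometry: r = 51 mm, L = 114 mm, e = 6 mm; θ ← 0°
rotate_crank_by(+29°): θ ← 0° +29° = 29°
rotate_crank_by(+5°): θ ← 29° +5° = 34°
rotate_crank_by(+78°): θ ← 34° +78° = 112°
rotate_crank_by(+30°): θ ← 112° +30° = 142°
rotate_crank_by(+35°): θ ← 142° +35° = 177°
rotate_crank_by(-11°): θ ← 177° -11° = 166°
rotate_crank_by(-87°): θ ← 166° -87° = 79°
rotate_crank_by(+75°): θ ← 79° +75° = 154°
crank pin P = (r cos θ, r sin θ) = (-45.838496, 22.356928)
h = r sin θ − e = 22.356928 − 6 = 16.356928
sin φ = h / L = 16.356928 / 114 = 0.14348183
φ = arcsin(0.14348183) = 8.249375°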